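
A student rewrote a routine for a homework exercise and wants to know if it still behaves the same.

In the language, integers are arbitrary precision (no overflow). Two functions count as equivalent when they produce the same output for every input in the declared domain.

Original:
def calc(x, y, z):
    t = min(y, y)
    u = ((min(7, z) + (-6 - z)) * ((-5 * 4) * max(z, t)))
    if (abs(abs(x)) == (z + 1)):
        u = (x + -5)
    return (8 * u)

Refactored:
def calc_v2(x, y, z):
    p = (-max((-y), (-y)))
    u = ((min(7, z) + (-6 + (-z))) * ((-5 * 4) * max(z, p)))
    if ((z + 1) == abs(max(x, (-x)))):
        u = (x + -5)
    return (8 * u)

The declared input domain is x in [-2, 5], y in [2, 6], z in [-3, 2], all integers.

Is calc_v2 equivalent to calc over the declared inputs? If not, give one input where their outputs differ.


Changes here: local variable names differ, min/max/abs usage differs, arithmetic usage differs; the full 240-point sweep finds no disagreement.
verdict: equivalent


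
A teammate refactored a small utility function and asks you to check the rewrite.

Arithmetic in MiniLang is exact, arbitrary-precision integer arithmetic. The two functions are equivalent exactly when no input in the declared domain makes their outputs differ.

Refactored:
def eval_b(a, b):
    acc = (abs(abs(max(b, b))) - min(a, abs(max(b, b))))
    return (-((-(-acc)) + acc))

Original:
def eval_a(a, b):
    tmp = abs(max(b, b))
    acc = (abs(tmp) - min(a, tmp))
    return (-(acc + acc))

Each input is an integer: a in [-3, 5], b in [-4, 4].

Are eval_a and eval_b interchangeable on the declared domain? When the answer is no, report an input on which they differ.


Side by side, the visible changes include: min/max/abs usage differs, local variable names differ, statement counts differ.
Tracing a=-2, b=2: eval_a: tmp = 2; acc = 4; return -8 | eval_b: acc = 4; return -8 — matching result -8.
Across all 81 domain points the two functions coincide.
verdict: equivalent


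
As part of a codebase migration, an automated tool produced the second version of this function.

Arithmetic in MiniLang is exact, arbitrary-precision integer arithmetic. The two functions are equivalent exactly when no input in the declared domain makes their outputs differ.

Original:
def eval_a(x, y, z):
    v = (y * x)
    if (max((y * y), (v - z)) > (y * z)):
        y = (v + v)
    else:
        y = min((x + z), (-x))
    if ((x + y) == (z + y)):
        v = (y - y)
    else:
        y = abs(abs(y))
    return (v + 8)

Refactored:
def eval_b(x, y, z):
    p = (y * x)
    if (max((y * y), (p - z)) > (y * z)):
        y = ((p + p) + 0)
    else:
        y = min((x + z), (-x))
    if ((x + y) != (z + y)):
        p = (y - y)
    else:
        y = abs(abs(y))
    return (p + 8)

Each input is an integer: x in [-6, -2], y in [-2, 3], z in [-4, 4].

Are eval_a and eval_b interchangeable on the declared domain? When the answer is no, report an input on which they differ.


Input x=-6, y=-2, z=-4: 20 from eval_a versus 8 from eval_b.
verdict: not equivalent; witness: x=-6, y=-2, z=-4


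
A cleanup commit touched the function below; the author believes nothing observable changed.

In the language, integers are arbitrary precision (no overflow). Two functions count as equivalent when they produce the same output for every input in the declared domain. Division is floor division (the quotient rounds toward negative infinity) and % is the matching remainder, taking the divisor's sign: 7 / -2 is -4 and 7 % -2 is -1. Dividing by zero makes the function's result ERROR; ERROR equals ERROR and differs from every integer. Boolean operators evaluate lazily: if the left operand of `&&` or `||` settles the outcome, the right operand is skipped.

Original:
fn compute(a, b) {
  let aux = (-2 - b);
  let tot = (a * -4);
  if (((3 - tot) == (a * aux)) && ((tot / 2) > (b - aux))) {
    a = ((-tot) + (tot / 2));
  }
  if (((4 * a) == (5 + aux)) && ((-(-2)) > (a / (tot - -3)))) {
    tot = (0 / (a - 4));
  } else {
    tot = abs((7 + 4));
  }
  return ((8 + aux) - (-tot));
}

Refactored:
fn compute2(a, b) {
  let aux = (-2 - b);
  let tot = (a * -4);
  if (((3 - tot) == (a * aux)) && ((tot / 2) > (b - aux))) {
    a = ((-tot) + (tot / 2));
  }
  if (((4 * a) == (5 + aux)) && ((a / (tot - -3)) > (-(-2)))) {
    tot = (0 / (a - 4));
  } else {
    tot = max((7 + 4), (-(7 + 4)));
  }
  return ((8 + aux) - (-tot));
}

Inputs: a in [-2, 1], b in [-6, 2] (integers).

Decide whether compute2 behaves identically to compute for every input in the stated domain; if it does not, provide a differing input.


These are not equivalent — on a=1, b=-1 the outputs split (7 vs 18).
compute: aux becomes -1; next tot becomes -4; next (((3 - tot) == (a * aux)) && ((tot / 2) > (b - aux))) evaluates to false; next (((4 * a) == (5 + aux)) && ((-(-2)) > (a / (tot - -3)))) evaluates to true; next tot becomes 0; next final value 7
compute2: aux becomes -1; next tot becomes -4; next (((3 - tot) == (a * aux)) && ((tot / 2) > (b - aux))) evaluates to false; next (((4 * a) == (5 + aux)) && ((a / (tot - -3)) > (-(-2)))) evaluates to false; next tot becomes 11; next final value 18
verdict: not equivalent; witness: a=1, b=-1


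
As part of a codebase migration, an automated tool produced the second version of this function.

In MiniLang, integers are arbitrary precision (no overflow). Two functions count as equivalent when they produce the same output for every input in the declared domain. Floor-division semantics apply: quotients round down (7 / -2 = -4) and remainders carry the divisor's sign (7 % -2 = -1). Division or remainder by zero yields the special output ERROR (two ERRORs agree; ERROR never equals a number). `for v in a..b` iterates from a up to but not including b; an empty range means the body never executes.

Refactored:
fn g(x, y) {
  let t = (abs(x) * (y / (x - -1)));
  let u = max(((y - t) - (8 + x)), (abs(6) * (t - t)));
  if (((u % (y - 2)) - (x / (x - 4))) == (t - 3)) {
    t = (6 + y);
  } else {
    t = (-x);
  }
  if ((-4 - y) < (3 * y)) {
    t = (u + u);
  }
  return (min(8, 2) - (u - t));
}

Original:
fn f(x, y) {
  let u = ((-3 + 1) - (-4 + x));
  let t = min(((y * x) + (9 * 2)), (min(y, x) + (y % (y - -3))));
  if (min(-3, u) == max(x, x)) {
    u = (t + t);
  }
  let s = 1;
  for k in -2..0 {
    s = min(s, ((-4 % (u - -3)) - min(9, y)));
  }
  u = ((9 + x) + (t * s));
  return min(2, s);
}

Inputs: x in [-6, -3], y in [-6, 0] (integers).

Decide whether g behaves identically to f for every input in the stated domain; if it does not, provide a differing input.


Try x=-6, y=-6.
f: u := 8 | t := -6 | (min(-3, u) == max(x, x)): false | s := 1 | iter k=-2: | s := 1 | iter k=-1: | s := 1 | u := -3 | result 1
g: t := 6 | u := 0 | (((u % (y - 2)) - (x / (x - 4))) == (t - 3)): false | t := 6 | ((-4 - y) < (3 * y)): false | result 8
1 vs 8 — the two versions disagree here.
verdict: not equivalent; witness: x=-6, y=-6


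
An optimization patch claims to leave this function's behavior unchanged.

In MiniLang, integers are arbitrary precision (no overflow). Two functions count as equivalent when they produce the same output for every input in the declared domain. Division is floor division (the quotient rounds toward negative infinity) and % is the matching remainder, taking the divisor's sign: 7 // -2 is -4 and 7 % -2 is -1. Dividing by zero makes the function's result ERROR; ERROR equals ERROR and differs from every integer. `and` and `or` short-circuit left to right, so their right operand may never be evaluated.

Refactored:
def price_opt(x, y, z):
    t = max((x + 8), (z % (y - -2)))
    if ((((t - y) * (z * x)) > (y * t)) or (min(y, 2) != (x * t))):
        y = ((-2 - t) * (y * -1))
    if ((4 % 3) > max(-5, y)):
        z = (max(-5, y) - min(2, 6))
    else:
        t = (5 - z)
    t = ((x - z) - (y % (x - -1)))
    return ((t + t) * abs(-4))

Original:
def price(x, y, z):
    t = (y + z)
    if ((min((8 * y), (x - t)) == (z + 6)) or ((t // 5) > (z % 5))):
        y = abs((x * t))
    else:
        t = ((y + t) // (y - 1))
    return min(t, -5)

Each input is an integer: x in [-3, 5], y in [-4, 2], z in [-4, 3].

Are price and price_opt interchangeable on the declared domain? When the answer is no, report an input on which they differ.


There is a counterexample at x=-3, y=-4, z=-4: -5 on one side, 32 on the other.
price: t=-8, then ((min((8 * y), (x - t)) == (z + 6)) or ((t // 5) > (z % 5))) is false, then t=2, then returns -5
price_opt: t=5, then ((((t - y) * (z * x)) > (y * t)) or (min(y, 2) != (x * t))) is true, then y=-28, then ((4 % 3) > max(-5, y)) is true, then z=-7, then t=4, then returns 32
verdict: not equivalent; witness: x=-3, y=-4, z=-4


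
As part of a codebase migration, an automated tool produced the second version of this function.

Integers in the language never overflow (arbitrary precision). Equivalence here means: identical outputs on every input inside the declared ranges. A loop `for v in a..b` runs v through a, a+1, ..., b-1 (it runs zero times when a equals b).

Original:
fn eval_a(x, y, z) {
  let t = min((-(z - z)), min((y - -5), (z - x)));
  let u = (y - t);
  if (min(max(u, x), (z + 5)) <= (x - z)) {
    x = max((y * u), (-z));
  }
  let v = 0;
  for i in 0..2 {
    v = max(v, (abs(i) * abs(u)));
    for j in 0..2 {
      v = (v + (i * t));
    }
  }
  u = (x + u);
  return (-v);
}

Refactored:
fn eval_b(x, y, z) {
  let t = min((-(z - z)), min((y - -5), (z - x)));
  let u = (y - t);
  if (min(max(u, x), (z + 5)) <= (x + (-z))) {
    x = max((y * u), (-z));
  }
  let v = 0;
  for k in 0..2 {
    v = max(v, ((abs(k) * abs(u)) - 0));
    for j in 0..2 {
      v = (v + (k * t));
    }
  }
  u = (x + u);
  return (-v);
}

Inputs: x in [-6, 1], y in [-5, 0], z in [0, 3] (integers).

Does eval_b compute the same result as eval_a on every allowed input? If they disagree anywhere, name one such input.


The two are interchangeable: local variable names differ; also constant usage differs; also arithmetic usage differs, and every declared input agrees.
Tracing x=1, y=-3, z=2: eval_a: t becomes 0; next u becomes -3; next (min(max(u, x), (z + 5)) <= (x - z)) evaluates to false; next v becomes 0; next at i=0:; next v becomes 0; next at j=0:; next v becomes 0; next at j=1:; next v becomes 0; next at i=1:; next v becomes 3; next at j=0:; next v becomes 3; next at j=1:; next v becomes 3; next u becomes -2; next final value -3 | eval_b: t becomes 0; next u becomes -3; next (min(max(u, x), (z + 5)) <= (x + (-z))) evaluates to false; next v becomes 0; next at k=0:; next v becomes 0; next at j=0:; next v becomes 0; next at j=1:; next v becomes 0; next at k=1:; next v becomes 3; next at j=0:; next v becomes 3; next at j=1:; next v becomes 3; next u becomes -2; next final value -3 — matching result -3.
Checked all 192 inputs in the declared domain: the outputs agree on every one.
verdict: equivalent


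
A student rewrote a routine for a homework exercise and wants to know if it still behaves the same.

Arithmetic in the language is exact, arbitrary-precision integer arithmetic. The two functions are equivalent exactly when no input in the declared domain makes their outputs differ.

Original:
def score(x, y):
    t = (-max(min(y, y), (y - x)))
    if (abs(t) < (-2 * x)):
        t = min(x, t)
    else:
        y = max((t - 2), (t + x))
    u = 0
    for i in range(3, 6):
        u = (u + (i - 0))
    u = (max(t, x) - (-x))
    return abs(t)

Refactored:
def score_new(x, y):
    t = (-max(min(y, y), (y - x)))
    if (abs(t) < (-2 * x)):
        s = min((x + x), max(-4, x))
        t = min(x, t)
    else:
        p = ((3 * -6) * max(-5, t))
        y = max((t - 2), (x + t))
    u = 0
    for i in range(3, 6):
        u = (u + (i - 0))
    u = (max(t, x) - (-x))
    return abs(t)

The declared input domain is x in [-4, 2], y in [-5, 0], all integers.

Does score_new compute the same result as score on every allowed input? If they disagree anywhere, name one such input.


This is a faithful refactor — local variable names differ, and min/max/abs usage differs, and statement counts differ, and arithmetic usage differs, and constant usage differs, but the computed results match everywhere.
One worked example (x=-4, y=-5) — score: t becomes 1; next (abs(t) < (-2 * x)) evaluates to true; next t becomes -4; next u becomes 0; next at i=3:; next u becomes 3; next at i=4:; next u becomes 7; next at i=5:; next u becomes 12; next u becomes -8; next final value 4; score_new: t becomes 1; next (abs(t) < (-2 * x)) evaluates to true; next s becomes -8; next t becomes -4; next u becomes 0; next at i=3:; next u becomes 3; next at i=4:; next u becomes 7; next at i=5:; next u becomes 12; next u becomes -8; next final value 4; agreement on 4.
Across all 42 domain points the two functions coincide.
verdict: equivalent


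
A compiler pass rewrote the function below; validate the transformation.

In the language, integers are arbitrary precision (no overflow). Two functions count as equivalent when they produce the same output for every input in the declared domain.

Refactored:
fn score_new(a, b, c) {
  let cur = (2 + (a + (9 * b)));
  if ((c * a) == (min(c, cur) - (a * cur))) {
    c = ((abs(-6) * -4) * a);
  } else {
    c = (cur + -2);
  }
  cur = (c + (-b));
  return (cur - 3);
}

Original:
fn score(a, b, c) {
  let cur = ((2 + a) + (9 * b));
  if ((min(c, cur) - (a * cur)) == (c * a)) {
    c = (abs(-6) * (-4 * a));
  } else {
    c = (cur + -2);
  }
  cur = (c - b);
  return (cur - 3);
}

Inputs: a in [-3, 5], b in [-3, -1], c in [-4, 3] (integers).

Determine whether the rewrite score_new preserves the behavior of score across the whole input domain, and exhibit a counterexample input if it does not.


Although arithmetic usage differs, 216/216 inputs agree.
verdict: equivalent


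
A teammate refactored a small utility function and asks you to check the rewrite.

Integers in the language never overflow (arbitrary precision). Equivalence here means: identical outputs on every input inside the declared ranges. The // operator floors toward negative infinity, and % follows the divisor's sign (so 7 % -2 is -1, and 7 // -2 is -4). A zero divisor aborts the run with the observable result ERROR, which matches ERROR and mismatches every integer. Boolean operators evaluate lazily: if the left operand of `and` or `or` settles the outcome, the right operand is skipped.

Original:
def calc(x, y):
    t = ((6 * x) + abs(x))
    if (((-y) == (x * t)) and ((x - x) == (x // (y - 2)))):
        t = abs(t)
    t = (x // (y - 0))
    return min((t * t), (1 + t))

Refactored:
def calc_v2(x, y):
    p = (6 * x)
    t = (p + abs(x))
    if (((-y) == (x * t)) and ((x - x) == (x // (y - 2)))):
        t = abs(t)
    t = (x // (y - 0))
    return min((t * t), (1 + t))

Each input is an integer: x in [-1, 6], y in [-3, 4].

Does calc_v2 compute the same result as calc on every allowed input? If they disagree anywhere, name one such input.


Behavior is preserved: although statement counts differ; also local variable names differ, the outputs never diverge.
Spot check at x=4, y=-3 — calc: t becomes 28; next (((-y) == (x * t)) and ((x - x) == (x // (y - 2)))) evaluates to false; next t becomes -2; next final value -1. calc_v2: p becomes 24; next t becomes 28; next (((-y) == (x * t)) and ((x - x) == (x // (y - 2)))) evaluates to false; next t becomes -2; next final value -1. Both give -1.
Sweeping the whole domain (64 inputs) finds no disagreement.
verdict: equivalent


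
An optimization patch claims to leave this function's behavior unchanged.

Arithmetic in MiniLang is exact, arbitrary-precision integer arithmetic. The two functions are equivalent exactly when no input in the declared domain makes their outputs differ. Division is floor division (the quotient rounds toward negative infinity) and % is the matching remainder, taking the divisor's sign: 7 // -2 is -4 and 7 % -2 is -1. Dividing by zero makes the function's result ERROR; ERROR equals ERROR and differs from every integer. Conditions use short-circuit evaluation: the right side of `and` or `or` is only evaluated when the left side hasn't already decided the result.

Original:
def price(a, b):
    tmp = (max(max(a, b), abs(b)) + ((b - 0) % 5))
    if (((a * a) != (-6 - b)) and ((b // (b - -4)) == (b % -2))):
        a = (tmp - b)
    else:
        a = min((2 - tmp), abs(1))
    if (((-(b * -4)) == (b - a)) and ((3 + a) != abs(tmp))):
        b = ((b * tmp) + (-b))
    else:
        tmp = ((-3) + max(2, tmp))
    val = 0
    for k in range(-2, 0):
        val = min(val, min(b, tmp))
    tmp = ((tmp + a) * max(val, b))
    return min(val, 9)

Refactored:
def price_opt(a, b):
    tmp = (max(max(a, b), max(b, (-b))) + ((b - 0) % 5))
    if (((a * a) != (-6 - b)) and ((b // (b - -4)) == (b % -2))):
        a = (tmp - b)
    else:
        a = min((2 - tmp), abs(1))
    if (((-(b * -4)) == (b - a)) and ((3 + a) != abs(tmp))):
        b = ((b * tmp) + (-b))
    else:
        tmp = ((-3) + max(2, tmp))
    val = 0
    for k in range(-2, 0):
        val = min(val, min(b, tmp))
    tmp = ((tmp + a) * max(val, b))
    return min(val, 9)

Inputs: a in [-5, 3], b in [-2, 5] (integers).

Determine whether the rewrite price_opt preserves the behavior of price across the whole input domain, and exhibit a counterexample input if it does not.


This is a faithful refactor — min/max/abs usage differs, but the computed results match everywhere.
One worked example (a=3, b=-2) — price: tmp becomes 6; next (((a * a) != (-6 - b)) and ((b // (b - -4)) == (b % -2))) evaluates to false; next a becomes -4; next (((-(b * -4)) == (b - a)) and ((3 + a) != abs(tmp))) evaluates to false; next tmp becomes 3; next val becomes 0; next at k=-2:; next val becomes -2; next at k=-1:; next val becomes -2; next tmp becomes 2; next final value -2; price_opt: tmp becomes 6; next (((a * a) != (-6 - b)) and ((b // (b - -4)) == (b % -2))) evaluates to false; next a becomes -4; next (((-(b * -4)) == (b - a)) and ((3 + a) != abs(tmp))) evaluates to false; next tmp becomes 3; next val becomes 0; next at k=-2:; next val becomes -2; next at k=-1:; next val becomes -2; next tmp becomes 2; next final value -2; agreement on -2.
Checked all 72 inputs in the declared domain: the outputs agree on every one.
verdict: equivalent


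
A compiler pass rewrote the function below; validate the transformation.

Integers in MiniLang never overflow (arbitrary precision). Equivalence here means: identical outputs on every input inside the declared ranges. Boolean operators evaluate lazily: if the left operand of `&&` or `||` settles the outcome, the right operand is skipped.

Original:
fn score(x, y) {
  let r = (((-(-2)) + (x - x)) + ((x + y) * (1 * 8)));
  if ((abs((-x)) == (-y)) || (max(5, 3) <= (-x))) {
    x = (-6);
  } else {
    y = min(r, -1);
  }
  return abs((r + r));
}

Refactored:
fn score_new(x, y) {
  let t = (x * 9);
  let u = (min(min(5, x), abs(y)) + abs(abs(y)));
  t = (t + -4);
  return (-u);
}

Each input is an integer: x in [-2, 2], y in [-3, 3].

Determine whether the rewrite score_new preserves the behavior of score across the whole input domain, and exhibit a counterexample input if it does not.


The rewrite breaks on x=-2, y=-3, where the results are 76 and -1.
score: r := -38 | ((abs((-x)) == (-y)) || (max(5, 3) <= (-x))): false | y := -38 | result 76
score_new: t := -18 | u := 1 | t := -22 | result -1
verdict: not equivalent; witness: x=-2, y=-3


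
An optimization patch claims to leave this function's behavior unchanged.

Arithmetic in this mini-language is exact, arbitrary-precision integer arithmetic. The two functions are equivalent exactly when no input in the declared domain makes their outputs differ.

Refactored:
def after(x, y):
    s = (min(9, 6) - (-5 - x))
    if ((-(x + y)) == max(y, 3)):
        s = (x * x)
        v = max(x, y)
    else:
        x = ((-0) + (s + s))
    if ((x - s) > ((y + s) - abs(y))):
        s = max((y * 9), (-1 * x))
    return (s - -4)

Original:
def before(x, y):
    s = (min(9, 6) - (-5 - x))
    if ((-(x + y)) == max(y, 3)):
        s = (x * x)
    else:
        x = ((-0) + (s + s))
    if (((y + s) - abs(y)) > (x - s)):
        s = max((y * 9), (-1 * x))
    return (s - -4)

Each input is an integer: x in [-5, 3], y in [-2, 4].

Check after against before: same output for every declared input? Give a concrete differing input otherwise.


Input x=-5, y=-2: 10 from before versus -8 from after.
verdict: not equivalent; witness: x=-5, y=-2


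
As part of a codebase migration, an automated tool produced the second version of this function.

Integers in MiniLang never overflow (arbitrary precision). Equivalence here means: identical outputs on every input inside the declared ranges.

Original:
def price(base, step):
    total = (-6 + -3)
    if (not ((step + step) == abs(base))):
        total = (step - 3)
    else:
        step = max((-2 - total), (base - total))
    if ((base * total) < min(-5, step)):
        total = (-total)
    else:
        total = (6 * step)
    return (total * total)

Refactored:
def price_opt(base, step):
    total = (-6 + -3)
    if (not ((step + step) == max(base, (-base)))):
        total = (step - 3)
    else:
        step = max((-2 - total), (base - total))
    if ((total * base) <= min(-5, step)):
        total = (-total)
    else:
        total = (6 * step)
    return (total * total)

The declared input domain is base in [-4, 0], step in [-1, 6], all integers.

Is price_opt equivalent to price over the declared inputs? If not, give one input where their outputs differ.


Equivalent. One difference looks behavioral, but it never changes the outcome for any declared input.
An exhaustive pass over the 40 declared inputs shows identical outputs.
As a probe, take base=-4, step=3: price runs total becomes -9; next (not ((step + step) == abs(base))) evaluates to true; next total becomes 0; next ((base * total) < min(-5, step)) evaluates to false; next total becomes 18; next final value 324; price_opt runs total becomes -9; next (not ((step + step) == max(base, (-base)))) evaluates to true; next total becomes 0; next ((total * base) <= min(-5, step)) evaluates to false; next total becomes 18; next final value 324; both end at 324.
verdict: equivalent


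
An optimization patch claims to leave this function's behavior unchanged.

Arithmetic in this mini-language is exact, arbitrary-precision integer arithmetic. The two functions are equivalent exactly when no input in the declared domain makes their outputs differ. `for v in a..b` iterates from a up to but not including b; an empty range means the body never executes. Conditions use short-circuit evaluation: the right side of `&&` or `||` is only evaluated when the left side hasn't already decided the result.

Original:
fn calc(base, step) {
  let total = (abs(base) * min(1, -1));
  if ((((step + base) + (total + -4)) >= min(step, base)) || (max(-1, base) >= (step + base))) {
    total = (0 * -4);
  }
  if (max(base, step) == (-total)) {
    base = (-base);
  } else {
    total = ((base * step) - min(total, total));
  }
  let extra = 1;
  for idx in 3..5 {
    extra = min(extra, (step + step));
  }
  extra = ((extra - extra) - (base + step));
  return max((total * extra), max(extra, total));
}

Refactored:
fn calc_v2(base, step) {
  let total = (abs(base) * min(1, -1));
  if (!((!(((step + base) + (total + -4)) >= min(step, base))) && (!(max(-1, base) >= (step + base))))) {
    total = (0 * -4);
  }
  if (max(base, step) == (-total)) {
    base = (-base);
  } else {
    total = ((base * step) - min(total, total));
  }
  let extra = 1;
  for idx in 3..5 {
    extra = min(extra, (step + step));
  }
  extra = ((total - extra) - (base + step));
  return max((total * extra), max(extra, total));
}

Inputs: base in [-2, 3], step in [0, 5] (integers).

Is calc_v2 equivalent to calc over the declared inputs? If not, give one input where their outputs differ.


Input base=-2, step=1: 1 from calc versus 4 from calc_v2.
verdict: not equivalent; witness: base=-2, step=1


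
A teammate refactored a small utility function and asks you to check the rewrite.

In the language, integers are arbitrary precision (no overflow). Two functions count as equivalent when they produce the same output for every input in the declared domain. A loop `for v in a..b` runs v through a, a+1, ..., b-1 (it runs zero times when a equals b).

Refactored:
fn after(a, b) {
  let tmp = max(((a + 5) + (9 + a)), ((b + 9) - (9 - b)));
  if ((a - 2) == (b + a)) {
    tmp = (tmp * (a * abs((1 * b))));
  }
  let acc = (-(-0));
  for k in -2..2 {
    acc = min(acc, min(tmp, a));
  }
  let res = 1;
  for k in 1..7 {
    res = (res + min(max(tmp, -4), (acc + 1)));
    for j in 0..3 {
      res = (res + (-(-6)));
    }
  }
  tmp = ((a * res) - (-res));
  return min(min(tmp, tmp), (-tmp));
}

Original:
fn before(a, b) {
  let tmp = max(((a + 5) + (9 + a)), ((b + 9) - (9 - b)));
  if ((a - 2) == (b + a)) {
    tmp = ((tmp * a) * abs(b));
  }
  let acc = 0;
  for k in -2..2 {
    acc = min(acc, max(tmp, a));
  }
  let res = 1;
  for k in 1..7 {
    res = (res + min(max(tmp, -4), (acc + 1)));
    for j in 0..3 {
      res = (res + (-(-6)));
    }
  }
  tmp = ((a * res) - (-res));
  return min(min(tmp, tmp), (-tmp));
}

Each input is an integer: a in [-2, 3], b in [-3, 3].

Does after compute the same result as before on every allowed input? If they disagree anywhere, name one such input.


Try a=-2, b=-3.
before: tmp := 10 | ((a - 2) == (b + a)): false | acc := 0 | iter k=-2: | acc := 0 | iter k=-1: | acc := 0 | iter k=0: | acc := 0 | iter k=1: | acc := 0 | res := 1 | iter k=1: | res := 2 | iter j=0: | res := 8 | iter j=1: | res := 14 | iter j=2: | res := 20 | iter k=2: | res := 21 | iter j=0: | res := 27 | iter j=1: | res := 33 | iter j=2: | res := 39 | iter k=3: | res := 40 | iter j=0: | res := 46 | iter j=1: | res := 52 | iter j=2: | res := 58 | iter k=4: | res := 59 | iter j=0: | res := 65 | iter j=1: | res := 71 | iter j=2: | res := 77 | iter k=5: | res := 78 | iter j=0: | res := 84 | iter j=1: | res := 90 | iter j=2: | res := 96 | iter k=6: | res := 97 | iter j=0: | res := 103 | iter j=1: | res := 109 | iter j=2: | res := 115 | tmp := -115 | result -115
after: tmp := 10 | ((a - 2) == (b + a)): false | acc := 0 | iter k=-2: | acc := -2 | iter k=-1: | acc := -2 | iter k=0: | acc := -2 | iter k=1: | acc := -2 | res := 1 | iter k=1: | res := 0 | iter j=0: | res := 6 | iter j=1: | res := 12 | iter j=2: | res := 18 | iter k=2: | res := 17 | iter j=0: | res := 23 | iter j=1: | res := 29 | iter j=2: | res := 35 | iter k=3: | res := 34 | iter j=0: | res := 40 | iter j=1: | res := 46 | iter j=2: | res := 52 | iter k=4: | res := 51 | iter j=0: | res := 57 | iter j=1: | res := 63 | iter j=2: | res := 69 | iter k=5: | res := 68 | iter j=0: | res := 74 | iter j=1: | res := 80 | iter j=2: | res := 86 | iter k=6: | res := 85 | iter j=0: | res := 91 | iter j=1: | res := 97 | iter j=2: | res := 103 | tmp := -103 | result -103
-115 vs -103 — the two versions disagree here.
verdict: not equivalent; witness: a=-2, b=-3


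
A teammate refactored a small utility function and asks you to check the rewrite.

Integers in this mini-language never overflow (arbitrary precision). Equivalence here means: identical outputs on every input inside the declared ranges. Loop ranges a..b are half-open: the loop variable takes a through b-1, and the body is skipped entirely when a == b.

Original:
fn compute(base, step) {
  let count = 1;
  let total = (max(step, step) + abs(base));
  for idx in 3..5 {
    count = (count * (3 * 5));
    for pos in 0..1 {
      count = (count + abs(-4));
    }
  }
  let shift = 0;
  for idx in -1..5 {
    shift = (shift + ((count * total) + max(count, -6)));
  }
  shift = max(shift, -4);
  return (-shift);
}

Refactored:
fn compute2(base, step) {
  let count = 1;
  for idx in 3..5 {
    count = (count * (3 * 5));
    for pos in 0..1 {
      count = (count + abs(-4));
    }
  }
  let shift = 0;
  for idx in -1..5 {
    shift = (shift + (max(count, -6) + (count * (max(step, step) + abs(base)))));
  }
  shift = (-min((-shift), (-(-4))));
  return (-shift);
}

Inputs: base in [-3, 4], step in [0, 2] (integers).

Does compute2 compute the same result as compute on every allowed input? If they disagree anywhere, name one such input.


Equivalent — the differences include local variable names differ; and statement counts differ; and min/max/abs usage differs, yet no declared input distinguishes the two.
As a probe, take base=-2, step=2: compute runs count := 1 | total := 4 | iter idx=3: | count := 15 | iter pos=0: | count := 19 | iter idx=4: | count := 285 | iter pos=0: | count := 289 | shift := 0 | iter idx=-1: | shift := 1445 | iter idx=0: | shift := 2890 | iter idx=1: | shift := 4335 | iter idx=2: | shift := 5780 | iter idx=3: | shift := 7225 | iter idx=4: | shift := 8670 | shift := 8670 | result -8670; compute2 runs count := 1 | iter idx=3: | count := 15 | iter pos=0: | count := 19 | iter idx=4: | count := 285 | iter pos=0: | count := 289 | shift := 0 | iter idx=-1: | shift := 1445 | iter idx=0: | shift := 2890 | iter idx=1: | shift := 4335 | iter idx=2: | shift := 5780 | iter idx=3: | shift := 7225 | iter idx=4: | shift := 8670 | shift := 8670 | result -8670; both end at -8670.
Checked all 24 inputs in the declared domain: the outputs agree on every one.
verdict: equivalent


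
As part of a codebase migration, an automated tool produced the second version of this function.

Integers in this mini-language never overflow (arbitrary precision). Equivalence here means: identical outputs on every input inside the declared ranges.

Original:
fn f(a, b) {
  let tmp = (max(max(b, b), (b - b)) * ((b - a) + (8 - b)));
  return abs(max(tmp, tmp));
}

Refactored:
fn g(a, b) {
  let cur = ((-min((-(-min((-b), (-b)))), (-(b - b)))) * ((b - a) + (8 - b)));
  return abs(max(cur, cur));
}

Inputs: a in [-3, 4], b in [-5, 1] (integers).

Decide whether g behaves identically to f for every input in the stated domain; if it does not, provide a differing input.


Changes here: local variable names differ, and min/max/abs usage differs; the full 56-point sweep finds no disagreement.
verdict: equivalent


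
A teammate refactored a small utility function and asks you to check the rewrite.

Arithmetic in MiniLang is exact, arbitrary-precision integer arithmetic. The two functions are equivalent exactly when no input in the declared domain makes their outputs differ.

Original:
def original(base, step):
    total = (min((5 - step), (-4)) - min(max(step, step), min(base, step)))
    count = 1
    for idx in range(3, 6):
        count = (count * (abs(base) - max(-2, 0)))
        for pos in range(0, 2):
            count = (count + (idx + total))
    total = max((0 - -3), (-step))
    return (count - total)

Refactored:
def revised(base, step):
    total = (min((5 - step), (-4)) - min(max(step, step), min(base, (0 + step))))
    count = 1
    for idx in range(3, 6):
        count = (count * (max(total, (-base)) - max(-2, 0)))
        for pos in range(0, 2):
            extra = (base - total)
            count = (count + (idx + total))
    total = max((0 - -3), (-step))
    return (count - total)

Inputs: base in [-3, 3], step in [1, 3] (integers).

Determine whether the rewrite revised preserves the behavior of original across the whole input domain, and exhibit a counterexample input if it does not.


Try base=1, step=1.
original: total = -5; count = 1; [idx=3]; count = 1; [pos=0]; count = -1; [pos=1]; count = -3; [idx=4]; count = -3; [pos=0]; count = -4; [pos=1]; count = -5; [idx=5]; count = -5; [pos=0]; count = -5; [pos=1]; count = -5; total = 3; return -8
revised: total = -5; count = 1; [idx=3]; count = -1; [pos=0]; extra = 6; count = -3; [pos=1]; extra = 6; count = -5; [idx=4]; count = 5; [pos=0]; extra = 6; count = 4; [pos=1]; extra = 6; count = 3; [idx=5]; count = -3; [pos=0]; extra = 6; count = -3; [pos=1]; extra = 6; count = -3; total = 3; return -6
-8 and -6 differ, so these are not the same function on this domain.
verdict: not equivalent; witness: base=1, step=1


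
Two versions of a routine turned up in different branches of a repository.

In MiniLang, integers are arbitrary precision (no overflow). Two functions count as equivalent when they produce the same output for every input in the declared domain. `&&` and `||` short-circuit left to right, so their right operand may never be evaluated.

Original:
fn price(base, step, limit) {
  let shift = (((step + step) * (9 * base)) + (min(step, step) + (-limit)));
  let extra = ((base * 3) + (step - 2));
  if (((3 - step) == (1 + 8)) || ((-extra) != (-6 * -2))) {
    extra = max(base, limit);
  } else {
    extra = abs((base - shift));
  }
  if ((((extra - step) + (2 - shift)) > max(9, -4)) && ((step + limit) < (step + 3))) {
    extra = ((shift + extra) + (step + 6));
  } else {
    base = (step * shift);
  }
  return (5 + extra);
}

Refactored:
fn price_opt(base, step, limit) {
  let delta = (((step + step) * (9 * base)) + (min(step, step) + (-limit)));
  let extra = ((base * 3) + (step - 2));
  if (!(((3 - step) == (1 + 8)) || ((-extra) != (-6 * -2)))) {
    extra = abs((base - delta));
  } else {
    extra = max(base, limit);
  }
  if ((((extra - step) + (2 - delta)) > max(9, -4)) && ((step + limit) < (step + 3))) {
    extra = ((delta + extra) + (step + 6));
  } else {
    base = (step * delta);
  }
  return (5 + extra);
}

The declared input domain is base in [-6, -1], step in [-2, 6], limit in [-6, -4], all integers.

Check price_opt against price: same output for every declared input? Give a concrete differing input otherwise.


Equivalent — the differences include boolean connective usage differs; local variable names differ, yet no declared input distinguishes the two.
Spot check at base=-4, step=2, limit=-6 — price: shift=-136, then extra=-12, then (((3 - step) == (1 + 8)) || ((-extra) != (-6 * -2))) is false, then extra=132, then ((((extra - step) + (2 - shift)) > max(9, -4)) && ((step + limit) < (step + 3))) is true, then extra=4, then returns 9. price_opt: delta=-136, then extra=-12, then (!(((3 - step) == (1 + 8)) || ((-extra) != (-6 * -2)))) is true, then extra=132, then ((((extra - step) + (2 - delta)) > max(9, -4)) && ((step + limit) < (step + 3))) is true, then extra=4, then returns 9. Both give 9.
An exhaustive pass over the 162 declared inputs shows identical outputs.
verdict: equivalent


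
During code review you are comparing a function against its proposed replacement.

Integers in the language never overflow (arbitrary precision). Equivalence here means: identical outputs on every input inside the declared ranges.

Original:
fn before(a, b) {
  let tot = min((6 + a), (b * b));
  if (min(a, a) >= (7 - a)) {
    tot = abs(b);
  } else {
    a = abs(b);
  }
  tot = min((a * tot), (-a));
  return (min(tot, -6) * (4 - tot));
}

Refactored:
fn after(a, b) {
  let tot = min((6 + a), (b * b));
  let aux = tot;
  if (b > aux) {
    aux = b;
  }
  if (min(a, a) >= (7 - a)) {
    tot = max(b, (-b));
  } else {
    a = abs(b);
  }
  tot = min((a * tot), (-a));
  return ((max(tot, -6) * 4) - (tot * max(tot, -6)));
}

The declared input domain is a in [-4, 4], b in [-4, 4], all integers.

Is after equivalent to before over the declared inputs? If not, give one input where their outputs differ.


Evaluate both at a=-4, b=-4.
before: tot := 2 | (min(a, a) >= (7 - a)): false | a := 4 | tot := -4 | result -48
after: tot := 2 | aux := 2 | (b > aux): false | (min(a, a) >= (7 - a)): false | a := 4 | tot := -4 | result -32
-48 vs -32 — the two versions disagree here.
verdict: not equivalent; witness: a=-4, b=-4


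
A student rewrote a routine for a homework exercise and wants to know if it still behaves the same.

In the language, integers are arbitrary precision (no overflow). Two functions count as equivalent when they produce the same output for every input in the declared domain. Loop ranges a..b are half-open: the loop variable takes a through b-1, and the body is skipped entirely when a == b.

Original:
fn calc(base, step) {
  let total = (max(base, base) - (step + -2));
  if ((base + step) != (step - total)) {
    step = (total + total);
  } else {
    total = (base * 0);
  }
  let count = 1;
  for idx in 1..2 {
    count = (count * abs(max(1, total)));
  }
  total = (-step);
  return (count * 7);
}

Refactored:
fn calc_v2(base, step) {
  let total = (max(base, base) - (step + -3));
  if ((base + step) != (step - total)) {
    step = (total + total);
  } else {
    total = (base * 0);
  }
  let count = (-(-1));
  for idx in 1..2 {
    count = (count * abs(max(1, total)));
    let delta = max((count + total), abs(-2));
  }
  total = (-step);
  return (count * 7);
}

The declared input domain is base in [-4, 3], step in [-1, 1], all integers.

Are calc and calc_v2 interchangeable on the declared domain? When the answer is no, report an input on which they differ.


On input base=-1, step=-1, calc returns 14 while calc_v2 returns 21.
verdict: not equivalent; witness: base=-1, step=-1


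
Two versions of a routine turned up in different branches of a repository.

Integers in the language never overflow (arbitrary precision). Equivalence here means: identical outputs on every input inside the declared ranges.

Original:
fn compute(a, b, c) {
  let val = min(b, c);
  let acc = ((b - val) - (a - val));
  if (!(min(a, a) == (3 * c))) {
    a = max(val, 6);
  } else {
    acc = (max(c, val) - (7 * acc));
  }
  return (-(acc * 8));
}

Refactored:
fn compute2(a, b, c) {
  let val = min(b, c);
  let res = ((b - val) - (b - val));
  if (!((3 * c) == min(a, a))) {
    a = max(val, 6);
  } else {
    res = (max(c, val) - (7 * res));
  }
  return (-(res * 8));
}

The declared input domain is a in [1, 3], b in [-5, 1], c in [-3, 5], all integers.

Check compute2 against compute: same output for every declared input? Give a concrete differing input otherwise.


Run the pair on a=1, b=-5, c=-3.
compute: val becomes -5; next acc becomes -6; next (!(min(a, a) == (3 * c))) evaluates to true; next a becomes 6; next final value 48
compute2: val becomes -5; next res becomes 0; next (!((3 * c) == min(a, a))) evaluates to true; next a becomes 6; next final value 0
48 against 0: the behavior changed.
verdict: not equivalent; witness: a=1, b=-5, c=-3


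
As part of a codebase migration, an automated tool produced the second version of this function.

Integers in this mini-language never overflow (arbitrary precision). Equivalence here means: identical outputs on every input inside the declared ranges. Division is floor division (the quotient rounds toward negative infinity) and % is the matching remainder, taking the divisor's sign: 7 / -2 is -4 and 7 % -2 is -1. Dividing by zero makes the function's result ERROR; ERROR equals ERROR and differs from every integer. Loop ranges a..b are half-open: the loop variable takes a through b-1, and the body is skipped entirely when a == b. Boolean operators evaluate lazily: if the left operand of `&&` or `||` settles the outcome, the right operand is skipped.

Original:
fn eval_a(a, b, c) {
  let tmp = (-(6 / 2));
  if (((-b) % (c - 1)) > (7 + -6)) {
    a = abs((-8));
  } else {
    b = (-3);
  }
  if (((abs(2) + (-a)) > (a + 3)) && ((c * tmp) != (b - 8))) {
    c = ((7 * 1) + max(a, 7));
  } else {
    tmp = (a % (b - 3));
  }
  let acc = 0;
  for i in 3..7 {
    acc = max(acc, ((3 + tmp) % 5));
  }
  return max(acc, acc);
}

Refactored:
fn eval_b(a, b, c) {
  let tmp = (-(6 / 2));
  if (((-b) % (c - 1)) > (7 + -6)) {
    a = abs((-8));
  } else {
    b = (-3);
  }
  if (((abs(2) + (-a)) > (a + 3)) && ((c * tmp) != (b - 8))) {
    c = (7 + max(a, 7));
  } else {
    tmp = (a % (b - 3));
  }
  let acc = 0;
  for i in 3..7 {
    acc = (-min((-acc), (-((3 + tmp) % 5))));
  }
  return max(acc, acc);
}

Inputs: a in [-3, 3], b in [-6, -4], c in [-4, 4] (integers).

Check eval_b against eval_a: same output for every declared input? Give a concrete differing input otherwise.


Comparing the listings, the differences include: min/max/abs usage differs; also constant usage differs; also arithmetic usage differs.
As a probe, take a=0, b=-6, c=0: eval_a runs tmp = -3; (((-b) % (c - 1)) > (7 + -6)) -> false; b = -3; (((abs(2) + (-a)) > (a + 3)) && ((c * tmp) != (b - 8))) -> false; tmp = 0; acc = 0; [i=3]; acc = 3; [i=4]; acc = 3; [i=5]; acc = 3; [i=6]; acc = 3; return 3; eval_b runs tmp = -3; (((-b) % (c - 1)) > (7 + -6)) -> false; b = -3; (((abs(2) + (-a)) > (a + 3)) && ((c * tmp) != (b - 8))) -> false; tmp = 0; acc = 0; [i=3]; acc = 3; [i=4]; acc = 3; [i=5]; acc = 3; [i=6]; acc = 3; return 3; both end at 3.
An exhaustive pass over the 189 declared inputs shows identical outputs.
verdict: equivalent
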